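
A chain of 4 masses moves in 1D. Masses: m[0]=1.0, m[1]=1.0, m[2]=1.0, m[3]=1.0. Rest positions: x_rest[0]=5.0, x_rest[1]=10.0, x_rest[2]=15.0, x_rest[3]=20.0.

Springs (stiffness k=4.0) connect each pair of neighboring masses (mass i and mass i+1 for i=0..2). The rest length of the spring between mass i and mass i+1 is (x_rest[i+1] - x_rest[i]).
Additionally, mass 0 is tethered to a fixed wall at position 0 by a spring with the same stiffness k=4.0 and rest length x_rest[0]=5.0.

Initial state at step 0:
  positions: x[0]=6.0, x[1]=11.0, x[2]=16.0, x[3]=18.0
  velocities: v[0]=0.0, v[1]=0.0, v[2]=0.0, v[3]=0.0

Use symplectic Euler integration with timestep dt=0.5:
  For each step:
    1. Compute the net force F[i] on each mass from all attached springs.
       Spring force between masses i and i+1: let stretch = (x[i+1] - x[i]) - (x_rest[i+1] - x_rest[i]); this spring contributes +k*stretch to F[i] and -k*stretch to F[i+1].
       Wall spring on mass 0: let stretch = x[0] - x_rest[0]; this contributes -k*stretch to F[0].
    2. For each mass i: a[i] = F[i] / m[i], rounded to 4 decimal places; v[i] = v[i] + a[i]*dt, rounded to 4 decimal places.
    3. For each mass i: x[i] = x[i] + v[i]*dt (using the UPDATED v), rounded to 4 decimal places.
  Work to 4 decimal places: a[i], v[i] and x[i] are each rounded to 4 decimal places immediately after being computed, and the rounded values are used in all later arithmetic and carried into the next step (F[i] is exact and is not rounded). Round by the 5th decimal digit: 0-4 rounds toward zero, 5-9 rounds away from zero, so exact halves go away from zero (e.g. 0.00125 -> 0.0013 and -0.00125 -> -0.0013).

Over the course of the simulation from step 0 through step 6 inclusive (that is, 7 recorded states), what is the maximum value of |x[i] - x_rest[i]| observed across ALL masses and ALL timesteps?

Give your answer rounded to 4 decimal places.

Step 0: x=[6.0000 11.0000 16.0000 18.0000] v=[0.0000 0.0000 0.0000 0.0000]
Step 1: x=[5.0000 11.0000 13.0000 21.0000] v=[-2.0000 0.0000 -6.0000 6.0000]
Step 2: x=[5.0000 7.0000 16.0000 21.0000] v=[0.0000 -8.0000 6.0000 0.0000]
Step 3: x=[2.0000 10.0000 15.0000 21.0000] v=[-6.0000 6.0000 -2.0000 0.0000]
Step 4: x=[5.0000 10.0000 15.0000 20.0000] v=[6.0000 0.0000 0.0000 -2.0000]
Step 5: x=[8.0000 10.0000 15.0000 19.0000] v=[6.0000 0.0000 0.0000 -2.0000]
Step 6: x=[5.0000 13.0000 14.0000 19.0000] v=[-6.0000 6.0000 -2.0000 0.0000]
Max displacement = 3.0000

Answer: 3.0000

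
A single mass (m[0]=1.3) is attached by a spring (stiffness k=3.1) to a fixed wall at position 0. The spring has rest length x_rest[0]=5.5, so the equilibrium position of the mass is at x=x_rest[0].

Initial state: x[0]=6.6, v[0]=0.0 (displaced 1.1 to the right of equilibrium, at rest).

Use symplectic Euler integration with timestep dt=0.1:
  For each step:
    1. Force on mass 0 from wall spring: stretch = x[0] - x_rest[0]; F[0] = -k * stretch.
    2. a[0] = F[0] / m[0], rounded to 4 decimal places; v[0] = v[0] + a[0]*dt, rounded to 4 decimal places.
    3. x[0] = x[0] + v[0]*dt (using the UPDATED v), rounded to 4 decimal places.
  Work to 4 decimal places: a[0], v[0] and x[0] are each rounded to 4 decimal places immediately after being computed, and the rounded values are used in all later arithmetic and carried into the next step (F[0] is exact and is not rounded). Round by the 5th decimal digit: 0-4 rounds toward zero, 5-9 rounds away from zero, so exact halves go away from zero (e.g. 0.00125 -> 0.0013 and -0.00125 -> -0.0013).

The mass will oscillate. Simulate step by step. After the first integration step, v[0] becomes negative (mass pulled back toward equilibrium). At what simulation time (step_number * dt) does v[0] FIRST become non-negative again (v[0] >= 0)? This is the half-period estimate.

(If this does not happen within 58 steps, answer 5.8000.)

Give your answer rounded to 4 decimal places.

Step 0: x=[6.6000] v=[0.0000]
Step 1: x=[6.5738] v=[-0.2623]
Step 2: x=[6.5220] v=[-0.5184]
Step 3: x=[6.4458] v=[-0.7621]
Step 4: x=[6.3470] v=[-0.9876]
Step 5: x=[6.2280] v=[-1.1896]
Step 6: x=[6.0917] v=[-1.3632]
Step 7: x=[5.9413] v=[-1.5043]
Step 8: x=[5.7804] v=[-1.6095]
Step 9: x=[5.6128] v=[-1.6764]
Step 10: x=[5.4425] v=[-1.7033]
Step 11: x=[5.2735] v=[-1.6896]
Step 12: x=[5.1099] v=[-1.6356]
Step 13: x=[4.9556] v=[-1.5426]
Step 14: x=[4.8143] v=[-1.4128]
Step 15: x=[4.6894] v=[-1.2493]
Step 16: x=[4.5838] v=[-1.0560]
Step 17: x=[4.5001] v=[-0.8375]
Step 18: x=[4.4402] v=[-0.5991]
Step 19: x=[4.4056] v=[-0.3464]
Step 20: x=[4.3971] v=[-0.0854]
Step 21: x=[4.4149] v=[0.1776]
First v>=0 after going negative at step 21, time=2.1000

Answer: 2.1000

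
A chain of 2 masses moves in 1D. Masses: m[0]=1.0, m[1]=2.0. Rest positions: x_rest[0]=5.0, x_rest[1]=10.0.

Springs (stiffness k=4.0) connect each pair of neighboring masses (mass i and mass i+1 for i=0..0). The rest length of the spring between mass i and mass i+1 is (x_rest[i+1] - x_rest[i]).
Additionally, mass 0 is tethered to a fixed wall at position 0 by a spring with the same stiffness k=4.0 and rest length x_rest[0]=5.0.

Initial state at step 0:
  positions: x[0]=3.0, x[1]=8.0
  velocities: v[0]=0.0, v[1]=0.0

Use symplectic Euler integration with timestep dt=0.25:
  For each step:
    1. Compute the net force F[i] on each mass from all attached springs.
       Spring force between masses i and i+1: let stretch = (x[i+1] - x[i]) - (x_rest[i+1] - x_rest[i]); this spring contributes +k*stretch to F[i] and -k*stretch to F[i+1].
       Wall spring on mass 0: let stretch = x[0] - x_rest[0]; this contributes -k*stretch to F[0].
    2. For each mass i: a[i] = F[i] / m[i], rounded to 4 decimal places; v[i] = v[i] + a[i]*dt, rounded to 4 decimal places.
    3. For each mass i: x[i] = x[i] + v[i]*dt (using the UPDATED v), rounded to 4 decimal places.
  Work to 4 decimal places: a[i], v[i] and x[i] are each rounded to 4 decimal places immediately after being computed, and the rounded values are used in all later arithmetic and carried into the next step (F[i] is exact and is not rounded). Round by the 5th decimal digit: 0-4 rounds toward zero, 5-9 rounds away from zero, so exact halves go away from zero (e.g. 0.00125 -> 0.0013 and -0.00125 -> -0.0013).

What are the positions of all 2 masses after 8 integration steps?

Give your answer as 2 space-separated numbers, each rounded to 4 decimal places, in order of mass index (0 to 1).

Answer: 4.7327 11.1358

Derivation:
Step 0: x=[3.0000 8.0000] v=[0.0000 0.0000]
Step 1: x=[3.5000 8.0000] v=[2.0000 0.0000]
Step 2: x=[4.2500 8.0625] v=[3.0000 0.2500]
Step 3: x=[4.8906 8.2735] v=[2.5625 0.8438]
Step 4: x=[5.1543 8.6866] v=[1.0548 1.6524]
Step 5: x=[5.0125 9.2832] v=[-0.5672 2.3863]
Step 6: x=[4.6853 9.9710] v=[-1.3090 2.7510]
Step 7: x=[4.5082 10.6231] v=[-0.7086 2.6082]
Step 8: x=[4.7327 11.1358] v=[0.8981 2.0508]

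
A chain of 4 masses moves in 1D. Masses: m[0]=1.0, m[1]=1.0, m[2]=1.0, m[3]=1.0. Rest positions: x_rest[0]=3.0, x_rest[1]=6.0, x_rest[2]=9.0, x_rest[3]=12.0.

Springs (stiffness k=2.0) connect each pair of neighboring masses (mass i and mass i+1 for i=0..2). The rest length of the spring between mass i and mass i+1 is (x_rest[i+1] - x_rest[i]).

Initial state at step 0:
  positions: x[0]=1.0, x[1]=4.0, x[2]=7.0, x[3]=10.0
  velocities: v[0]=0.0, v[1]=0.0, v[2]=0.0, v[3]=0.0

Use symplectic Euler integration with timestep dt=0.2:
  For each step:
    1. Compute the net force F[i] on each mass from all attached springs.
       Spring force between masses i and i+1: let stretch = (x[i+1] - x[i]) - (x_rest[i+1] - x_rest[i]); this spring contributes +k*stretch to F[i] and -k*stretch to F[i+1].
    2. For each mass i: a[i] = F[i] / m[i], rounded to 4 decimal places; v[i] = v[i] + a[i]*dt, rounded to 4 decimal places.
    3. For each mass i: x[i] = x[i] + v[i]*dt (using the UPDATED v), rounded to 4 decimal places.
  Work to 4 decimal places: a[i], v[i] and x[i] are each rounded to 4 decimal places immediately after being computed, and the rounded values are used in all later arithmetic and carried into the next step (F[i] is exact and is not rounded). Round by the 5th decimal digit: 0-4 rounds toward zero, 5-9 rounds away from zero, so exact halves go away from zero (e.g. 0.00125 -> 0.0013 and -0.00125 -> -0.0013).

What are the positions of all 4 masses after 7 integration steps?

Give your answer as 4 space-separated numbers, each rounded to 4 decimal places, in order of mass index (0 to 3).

Step 0: x=[1.0000 4.0000 7.0000 10.0000] v=[0.0000 0.0000 0.0000 0.0000]
Step 1: x=[1.0000 4.0000 7.0000 10.0000] v=[0.0000 0.0000 0.0000 0.0000]
Step 2: x=[1.0000 4.0000 7.0000 10.0000] v=[0.0000 0.0000 0.0000 0.0000]
Step 3: x=[1.0000 4.0000 7.0000 10.0000] v=[0.0000 0.0000 0.0000 0.0000]
Step 4: x=[1.0000 4.0000 7.0000 10.0000] v=[0.0000 0.0000 0.0000 0.0000]
Step 5: x=[1.0000 4.0000 7.0000 10.0000] v=[0.0000 0.0000 0.0000 0.0000]
Step 6: x=[1.0000 4.0000 7.0000 10.0000] v=[0.0000 0.0000 0.0000 0.0000]
Step 7: x=[1.0000 4.0000 7.0000 10.0000] v=[0.0000 0.0000 0.0000 0.0000]

Answer: 1.0000 4.0000 7.0000 10.0000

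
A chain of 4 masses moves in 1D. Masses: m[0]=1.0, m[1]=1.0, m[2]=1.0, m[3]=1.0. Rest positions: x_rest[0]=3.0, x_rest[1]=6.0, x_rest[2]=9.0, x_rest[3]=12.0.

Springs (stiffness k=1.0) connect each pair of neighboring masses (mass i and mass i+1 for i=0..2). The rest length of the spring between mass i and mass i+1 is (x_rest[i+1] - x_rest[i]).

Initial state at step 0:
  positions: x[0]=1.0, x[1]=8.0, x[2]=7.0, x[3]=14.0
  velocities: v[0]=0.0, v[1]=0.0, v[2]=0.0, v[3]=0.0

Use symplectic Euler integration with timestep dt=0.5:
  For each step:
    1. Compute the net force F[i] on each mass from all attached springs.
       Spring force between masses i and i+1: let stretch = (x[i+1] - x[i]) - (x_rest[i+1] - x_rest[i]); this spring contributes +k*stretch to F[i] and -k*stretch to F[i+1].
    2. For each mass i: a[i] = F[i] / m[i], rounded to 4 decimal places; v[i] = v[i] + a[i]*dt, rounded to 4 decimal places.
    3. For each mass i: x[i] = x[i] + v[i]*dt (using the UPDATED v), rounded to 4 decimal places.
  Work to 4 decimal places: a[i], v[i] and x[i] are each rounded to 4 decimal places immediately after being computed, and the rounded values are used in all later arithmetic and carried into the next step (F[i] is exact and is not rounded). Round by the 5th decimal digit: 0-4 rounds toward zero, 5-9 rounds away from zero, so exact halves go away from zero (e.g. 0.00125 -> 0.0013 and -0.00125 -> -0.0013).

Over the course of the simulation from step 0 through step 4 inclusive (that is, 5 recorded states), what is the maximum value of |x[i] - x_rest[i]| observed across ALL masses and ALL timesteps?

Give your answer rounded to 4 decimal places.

Step 0: x=[1.0000 8.0000 7.0000 14.0000] v=[0.0000 0.0000 0.0000 0.0000]
Step 1: x=[2.0000 6.0000 9.0000 13.0000] v=[2.0000 -4.0000 4.0000 -2.0000]
Step 2: x=[3.2500 3.7500 11.2500 11.7500] v=[2.5000 -4.5000 4.5000 -2.5000]
Step 3: x=[3.8750 3.2500 11.7500 11.1250] v=[1.2500 -1.0000 1.0000 -1.2500]
Step 4: x=[3.5938 5.0313 9.9688 11.4063] v=[-0.5625 3.5625 -3.5625 0.5625]
Max displacement = 2.7500

Answer: 2.7500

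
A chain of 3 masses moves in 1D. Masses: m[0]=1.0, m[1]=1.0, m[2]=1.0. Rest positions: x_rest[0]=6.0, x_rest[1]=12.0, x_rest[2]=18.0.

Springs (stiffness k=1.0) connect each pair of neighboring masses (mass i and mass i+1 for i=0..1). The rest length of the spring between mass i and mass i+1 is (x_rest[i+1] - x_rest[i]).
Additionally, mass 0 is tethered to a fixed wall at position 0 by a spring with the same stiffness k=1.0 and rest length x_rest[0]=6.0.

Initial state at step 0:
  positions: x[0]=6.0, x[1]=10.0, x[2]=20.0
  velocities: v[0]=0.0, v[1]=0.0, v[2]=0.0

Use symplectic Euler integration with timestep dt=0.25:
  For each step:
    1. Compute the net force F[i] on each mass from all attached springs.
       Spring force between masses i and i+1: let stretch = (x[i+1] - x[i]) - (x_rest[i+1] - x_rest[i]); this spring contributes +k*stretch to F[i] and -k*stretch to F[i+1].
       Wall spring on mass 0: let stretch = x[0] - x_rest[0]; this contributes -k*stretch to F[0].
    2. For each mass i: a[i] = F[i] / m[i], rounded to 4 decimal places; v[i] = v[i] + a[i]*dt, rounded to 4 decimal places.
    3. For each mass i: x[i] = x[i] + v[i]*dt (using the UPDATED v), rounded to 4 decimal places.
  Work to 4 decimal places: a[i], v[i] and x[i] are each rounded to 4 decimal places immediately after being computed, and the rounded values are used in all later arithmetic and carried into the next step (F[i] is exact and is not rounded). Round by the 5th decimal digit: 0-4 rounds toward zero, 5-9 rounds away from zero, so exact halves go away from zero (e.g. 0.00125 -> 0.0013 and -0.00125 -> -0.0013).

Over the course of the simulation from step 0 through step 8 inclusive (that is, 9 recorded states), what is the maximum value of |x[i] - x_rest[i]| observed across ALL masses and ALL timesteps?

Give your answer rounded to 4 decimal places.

Step 0: x=[6.0000 10.0000 20.0000] v=[0.0000 0.0000 0.0000]
Step 1: x=[5.8750 10.3750 19.7500] v=[-0.5000 1.5000 -1.0000]
Step 2: x=[5.6641 11.0547 19.2891] v=[-0.8438 2.7188 -1.8438]
Step 3: x=[5.4361 11.9122 18.6885] v=[-0.9122 3.4298 -2.4024]
Step 4: x=[5.2731 12.7884 18.0394] v=[-0.6522 3.5049 -2.5965]
Step 5: x=[5.2502 13.5231 17.4371] v=[-0.0917 2.9388 -2.4093]
Step 6: x=[5.4162 13.9854 16.9652] v=[0.6640 1.8491 -1.8878]
Step 7: x=[5.7793 14.0984 16.6820] v=[1.4523 0.4518 -1.1328]
Step 8: x=[6.3011 13.8529 16.6123] v=[2.0873 -0.9821 -0.2787]
Max displacement = 2.0984

Answer: 2.0984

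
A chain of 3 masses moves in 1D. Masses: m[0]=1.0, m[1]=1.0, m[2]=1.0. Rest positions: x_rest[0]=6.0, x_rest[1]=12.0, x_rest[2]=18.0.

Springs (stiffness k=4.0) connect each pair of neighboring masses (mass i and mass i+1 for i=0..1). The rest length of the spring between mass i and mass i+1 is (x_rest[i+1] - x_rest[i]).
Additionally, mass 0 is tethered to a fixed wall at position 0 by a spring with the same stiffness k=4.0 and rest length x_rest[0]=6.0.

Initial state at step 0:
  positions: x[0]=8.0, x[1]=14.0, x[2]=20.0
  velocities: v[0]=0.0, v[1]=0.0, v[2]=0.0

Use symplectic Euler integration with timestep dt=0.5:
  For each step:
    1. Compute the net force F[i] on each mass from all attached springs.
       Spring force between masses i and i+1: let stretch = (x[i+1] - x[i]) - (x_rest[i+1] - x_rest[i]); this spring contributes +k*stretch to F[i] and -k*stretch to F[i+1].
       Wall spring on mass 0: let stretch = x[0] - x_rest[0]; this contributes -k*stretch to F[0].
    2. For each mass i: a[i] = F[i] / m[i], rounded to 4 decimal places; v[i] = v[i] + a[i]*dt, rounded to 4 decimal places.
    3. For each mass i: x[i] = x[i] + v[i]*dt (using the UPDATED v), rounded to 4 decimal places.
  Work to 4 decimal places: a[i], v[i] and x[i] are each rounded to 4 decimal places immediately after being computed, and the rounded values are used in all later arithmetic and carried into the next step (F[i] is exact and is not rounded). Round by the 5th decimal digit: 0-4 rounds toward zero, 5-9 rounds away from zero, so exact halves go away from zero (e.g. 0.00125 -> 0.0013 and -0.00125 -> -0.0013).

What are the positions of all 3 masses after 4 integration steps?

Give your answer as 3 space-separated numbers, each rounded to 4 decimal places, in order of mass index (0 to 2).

Answer: 6.0000 12.0000 16.0000

Derivation:
Step 0: x=[8.0000 14.0000 20.0000] v=[0.0000 0.0000 0.0000]
Step 1: x=[6.0000 14.0000 20.0000] v=[-4.0000 0.0000 0.0000]
Step 2: x=[6.0000 12.0000 20.0000] v=[0.0000 -4.0000 0.0000]
Step 3: x=[6.0000 12.0000 18.0000] v=[0.0000 0.0000 -4.0000]
Step 4: x=[6.0000 12.0000 16.0000] v=[0.0000 0.0000 -4.0000]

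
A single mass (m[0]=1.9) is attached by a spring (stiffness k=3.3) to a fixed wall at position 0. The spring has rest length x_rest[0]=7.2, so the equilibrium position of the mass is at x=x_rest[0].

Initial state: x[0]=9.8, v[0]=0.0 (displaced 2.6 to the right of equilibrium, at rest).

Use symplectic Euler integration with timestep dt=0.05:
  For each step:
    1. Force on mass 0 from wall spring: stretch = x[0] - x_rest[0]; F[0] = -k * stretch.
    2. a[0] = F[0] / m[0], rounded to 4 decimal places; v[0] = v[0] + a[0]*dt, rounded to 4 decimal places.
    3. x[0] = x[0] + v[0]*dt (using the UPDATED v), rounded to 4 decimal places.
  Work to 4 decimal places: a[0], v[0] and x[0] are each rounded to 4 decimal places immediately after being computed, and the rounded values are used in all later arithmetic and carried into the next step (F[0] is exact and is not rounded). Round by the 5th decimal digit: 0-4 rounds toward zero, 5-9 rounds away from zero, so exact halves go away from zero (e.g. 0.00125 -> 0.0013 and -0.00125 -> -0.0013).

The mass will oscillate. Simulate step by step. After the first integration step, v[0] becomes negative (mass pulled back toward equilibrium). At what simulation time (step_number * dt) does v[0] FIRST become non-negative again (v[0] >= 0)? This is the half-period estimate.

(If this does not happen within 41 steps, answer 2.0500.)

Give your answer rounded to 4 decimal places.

Answer: 2.0500

Derivation:
Step 0: x=[9.8000] v=[0.0000]
Step 1: x=[9.7887] v=[-0.2258]
Step 2: x=[9.7662] v=[-0.4506]
Step 3: x=[9.7325] v=[-0.6735]
Step 4: x=[9.6878] v=[-0.8934]
Step 5: x=[9.6323] v=[-1.1094]
Step 6: x=[9.5663] v=[-1.3206]
Step 7: x=[9.4900] v=[-1.5261]
Step 8: x=[9.4038] v=[-1.7250]
Step 9: x=[9.3080] v=[-1.9164]
Step 10: x=[9.2030] v=[-2.0995]
Step 11: x=[9.0893] v=[-2.2734]
Step 12: x=[8.9674] v=[-2.4375]
Step 13: x=[8.8379] v=[-2.5910]
Step 14: x=[8.7012] v=[-2.7332]
Step 15: x=[8.5580] v=[-2.8636]
Step 16: x=[8.4089] v=[-2.9815]
Step 17: x=[8.2546] v=[-3.0865]
Step 18: x=[8.0957] v=[-3.1781]
Step 19: x=[7.9329] v=[-3.2559]
Step 20: x=[7.7669] v=[-3.3195]
Step 21: x=[7.5985] v=[-3.3687]
Step 22: x=[7.4283] v=[-3.4033]
Step 23: x=[7.2571] v=[-3.4231]
Step 24: x=[7.0857] v=[-3.4281]
Step 25: x=[6.9148] v=[-3.4182]
Step 26: x=[6.7451] v=[-3.3934]
Step 27: x=[6.5774] v=[-3.3539]
Step 28: x=[6.4124] v=[-3.2998]
Step 29: x=[6.2508] v=[-3.2314]
Step 30: x=[6.0934] v=[-3.1490]
Step 31: x=[5.9408] v=[-3.0529]
Step 32: x=[5.7936] v=[-2.9436]
Step 33: x=[5.6525] v=[-2.8215]
Step 34: x=[5.5181] v=[-2.6871]
Step 35: x=[5.3911] v=[-2.5410]
Step 36: x=[5.2719] v=[-2.3839]
Step 37: x=[5.1611] v=[-2.2165]
Step 38: x=[5.0591] v=[-2.0394]
Step 39: x=[4.9664] v=[-1.8535]
Step 40: x=[4.8834] v=[-1.6595]
Step 41: x=[4.8105] v=[-1.4583]
v[0] did not become non-negative within 41 steps; using fallback time=2.0500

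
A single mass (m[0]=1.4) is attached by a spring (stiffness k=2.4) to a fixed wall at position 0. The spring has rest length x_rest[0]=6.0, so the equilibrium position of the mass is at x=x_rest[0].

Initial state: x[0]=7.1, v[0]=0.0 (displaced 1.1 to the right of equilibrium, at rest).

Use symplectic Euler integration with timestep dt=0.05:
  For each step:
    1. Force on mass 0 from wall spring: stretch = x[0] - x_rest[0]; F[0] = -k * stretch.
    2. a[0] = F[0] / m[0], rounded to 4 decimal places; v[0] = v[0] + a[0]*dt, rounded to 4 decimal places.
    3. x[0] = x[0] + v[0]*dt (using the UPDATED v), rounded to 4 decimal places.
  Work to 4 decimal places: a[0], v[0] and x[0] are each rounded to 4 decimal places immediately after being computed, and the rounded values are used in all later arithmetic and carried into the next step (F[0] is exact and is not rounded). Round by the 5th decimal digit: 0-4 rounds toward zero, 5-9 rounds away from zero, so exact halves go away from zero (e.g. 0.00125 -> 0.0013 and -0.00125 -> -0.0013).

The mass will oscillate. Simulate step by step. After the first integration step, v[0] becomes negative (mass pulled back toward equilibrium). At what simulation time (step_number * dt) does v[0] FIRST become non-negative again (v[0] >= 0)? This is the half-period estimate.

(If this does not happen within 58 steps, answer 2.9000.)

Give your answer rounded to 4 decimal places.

Step 0: x=[7.1000] v=[0.0000]
Step 1: x=[7.0953] v=[-0.0943]
Step 2: x=[7.0859] v=[-0.1882]
Step 3: x=[7.0718] v=[-0.2813]
Step 4: x=[7.0531] v=[-0.3732]
Step 5: x=[7.0299] v=[-0.4635]
Step 6: x=[7.0023] v=[-0.5518]
Step 7: x=[6.9704] v=[-0.6377]
Step 8: x=[6.9344] v=[-0.7209]
Step 9: x=[6.8944] v=[-0.8010]
Step 10: x=[6.8505] v=[-0.8777]
Step 11: x=[6.8030] v=[-0.9506]
Step 12: x=[6.7520] v=[-1.0194]
Step 13: x=[6.6978] v=[-1.0839]
Step 14: x=[6.6406] v=[-1.1437]
Step 15: x=[6.5807] v=[-1.1986]
Step 16: x=[6.5183] v=[-1.2484]
Step 17: x=[6.4537] v=[-1.2928]
Step 18: x=[6.3871] v=[-1.3317]
Step 19: x=[6.3189] v=[-1.3649]
Step 20: x=[6.2493] v=[-1.3922]
Step 21: x=[6.1786] v=[-1.4136]
Step 22: x=[6.1072] v=[-1.4289]
Step 23: x=[6.0353] v=[-1.4381]
Step 24: x=[5.9632] v=[-1.4411]
Step 25: x=[5.8913] v=[-1.4379]
Step 26: x=[5.8199] v=[-1.4286]
Step 27: x=[5.7492] v=[-1.4132]
Step 28: x=[5.6796] v=[-1.3917]
Step 29: x=[5.6114] v=[-1.3642]
Step 30: x=[5.5449] v=[-1.3309]
Step 31: x=[5.4803] v=[-1.2919]
Step 32: x=[5.4179] v=[-1.2474]
Step 33: x=[5.3580] v=[-1.1975]
Step 34: x=[5.3009] v=[-1.1425]
Step 35: x=[5.2468] v=[-1.0826]
Step 36: x=[5.1959] v=[-1.0180]
Step 37: x=[5.1484] v=[-0.9491]
Step 38: x=[5.1046] v=[-0.8761]
Step 39: x=[5.0646] v=[-0.7994]
Step 40: x=[5.0286] v=[-0.7192]
Step 41: x=[4.9968] v=[-0.6359]
Step 42: x=[4.9693] v=[-0.5499]
Step 43: x=[4.9462] v=[-0.4616]
Step 44: x=[4.9276] v=[-0.3713]
Step 45: x=[4.9136] v=[-0.2794]
Step 46: x=[4.9043] v=[-0.1863]
Step 47: x=[4.8997] v=[-0.0924]
Step 48: x=[4.8998] v=[0.0019]
First v>=0 after going negative at step 48, time=2.4000

Answer: 2.4000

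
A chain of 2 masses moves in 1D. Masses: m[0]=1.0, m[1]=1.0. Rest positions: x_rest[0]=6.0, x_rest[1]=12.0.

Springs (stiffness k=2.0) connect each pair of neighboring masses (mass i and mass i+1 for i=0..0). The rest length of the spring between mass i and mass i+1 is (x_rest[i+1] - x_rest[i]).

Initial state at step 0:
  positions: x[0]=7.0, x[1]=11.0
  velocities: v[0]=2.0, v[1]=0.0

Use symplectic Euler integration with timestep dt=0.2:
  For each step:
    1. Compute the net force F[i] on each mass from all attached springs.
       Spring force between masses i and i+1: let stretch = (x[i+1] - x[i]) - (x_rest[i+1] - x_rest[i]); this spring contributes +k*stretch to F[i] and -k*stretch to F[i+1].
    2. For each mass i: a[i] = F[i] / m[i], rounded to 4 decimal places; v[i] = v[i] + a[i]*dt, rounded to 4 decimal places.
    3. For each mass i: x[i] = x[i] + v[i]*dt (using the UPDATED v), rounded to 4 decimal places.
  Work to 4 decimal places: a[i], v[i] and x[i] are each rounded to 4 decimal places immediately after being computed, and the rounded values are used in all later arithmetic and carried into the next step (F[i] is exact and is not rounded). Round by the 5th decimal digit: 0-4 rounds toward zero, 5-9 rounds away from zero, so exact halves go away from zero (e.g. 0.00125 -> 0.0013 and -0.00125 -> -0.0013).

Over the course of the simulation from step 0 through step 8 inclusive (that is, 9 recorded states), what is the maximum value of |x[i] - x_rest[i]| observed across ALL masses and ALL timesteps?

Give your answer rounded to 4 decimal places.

Step 0: x=[7.0000 11.0000] v=[2.0000 0.0000]
Step 1: x=[7.2400 11.1600] v=[1.2000 0.8000]
Step 2: x=[7.3136 11.4864] v=[0.3680 1.6320]
Step 3: x=[7.2410 11.9590] v=[-0.3629 2.3629]
Step 4: x=[7.0659 12.5341] v=[-0.8757 2.8757]
Step 5: x=[6.8482 13.1518] v=[-1.0884 3.0884]
Step 6: x=[6.6548 13.7452] v=[-0.9670 2.9670]
Step 7: x=[6.5486 14.2514] v=[-0.5308 2.5308]
Step 8: x=[6.5787 14.6213] v=[0.1503 1.8497]
Max displacement = 2.6213

Answer: 2.6213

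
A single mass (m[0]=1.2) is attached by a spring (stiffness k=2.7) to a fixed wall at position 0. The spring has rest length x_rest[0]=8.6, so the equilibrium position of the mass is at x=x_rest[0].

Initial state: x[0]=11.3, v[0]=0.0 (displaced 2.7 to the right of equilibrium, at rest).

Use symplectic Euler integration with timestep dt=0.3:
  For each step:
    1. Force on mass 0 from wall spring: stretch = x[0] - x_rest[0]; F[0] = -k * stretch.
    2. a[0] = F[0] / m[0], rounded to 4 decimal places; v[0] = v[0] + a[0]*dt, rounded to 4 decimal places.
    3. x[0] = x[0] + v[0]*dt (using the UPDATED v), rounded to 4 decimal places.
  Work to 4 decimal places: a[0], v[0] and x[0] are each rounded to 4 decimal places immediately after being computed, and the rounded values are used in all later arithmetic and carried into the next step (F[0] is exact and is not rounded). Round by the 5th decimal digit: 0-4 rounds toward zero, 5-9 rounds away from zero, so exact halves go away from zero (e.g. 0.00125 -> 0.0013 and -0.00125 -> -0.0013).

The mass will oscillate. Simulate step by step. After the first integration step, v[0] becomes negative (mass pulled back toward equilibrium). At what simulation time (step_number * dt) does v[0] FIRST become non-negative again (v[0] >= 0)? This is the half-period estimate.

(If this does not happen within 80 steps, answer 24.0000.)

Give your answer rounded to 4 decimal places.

Step 0: x=[11.3000] v=[0.0000]
Step 1: x=[10.7533] v=[-1.8225]
Step 2: x=[9.7705] v=[-3.2760]
Step 3: x=[8.5507] v=[-4.0661]
Step 4: x=[7.3409] v=[-4.0328]
Step 5: x=[6.3860] v=[-3.1829]
Step 6: x=[5.8795] v=[-1.6885]
Step 7: x=[5.9238] v=[0.1478]
First v>=0 after going negative at step 7, time=2.1000

Answer: 2.1000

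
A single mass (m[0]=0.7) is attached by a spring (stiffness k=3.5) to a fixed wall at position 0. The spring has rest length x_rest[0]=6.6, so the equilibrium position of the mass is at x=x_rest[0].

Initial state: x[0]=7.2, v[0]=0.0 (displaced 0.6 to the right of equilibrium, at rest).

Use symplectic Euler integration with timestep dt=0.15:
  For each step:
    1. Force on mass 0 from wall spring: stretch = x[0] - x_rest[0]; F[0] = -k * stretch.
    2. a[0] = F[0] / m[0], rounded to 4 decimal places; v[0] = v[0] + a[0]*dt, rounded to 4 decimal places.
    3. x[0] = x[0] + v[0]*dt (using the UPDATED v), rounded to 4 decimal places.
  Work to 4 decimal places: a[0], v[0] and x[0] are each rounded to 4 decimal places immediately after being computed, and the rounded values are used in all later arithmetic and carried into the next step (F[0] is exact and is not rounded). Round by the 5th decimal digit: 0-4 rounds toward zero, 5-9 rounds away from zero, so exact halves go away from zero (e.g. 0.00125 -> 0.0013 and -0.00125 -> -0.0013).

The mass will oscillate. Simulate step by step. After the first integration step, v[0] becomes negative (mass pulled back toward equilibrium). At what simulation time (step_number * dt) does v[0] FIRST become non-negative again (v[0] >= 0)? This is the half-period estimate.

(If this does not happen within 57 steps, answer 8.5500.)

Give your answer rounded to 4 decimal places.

Step 0: x=[7.2000] v=[0.0000]
Step 1: x=[7.1325] v=[-0.4500]
Step 2: x=[7.0051] v=[-0.8494]
Step 3: x=[6.8321] v=[-1.1532]
Step 4: x=[6.6330] v=[-1.3273]
Step 5: x=[6.4302] v=[-1.3521]
Step 6: x=[6.2465] v=[-1.2248]
Step 7: x=[6.1025] v=[-0.9597]
Step 8: x=[6.0145] v=[-0.5866]
Step 9: x=[5.9924] v=[-0.1475]
Step 10: x=[6.0386] v=[0.3082]
First v>=0 after going negative at step 10, time=1.5000

Answer: 1.5000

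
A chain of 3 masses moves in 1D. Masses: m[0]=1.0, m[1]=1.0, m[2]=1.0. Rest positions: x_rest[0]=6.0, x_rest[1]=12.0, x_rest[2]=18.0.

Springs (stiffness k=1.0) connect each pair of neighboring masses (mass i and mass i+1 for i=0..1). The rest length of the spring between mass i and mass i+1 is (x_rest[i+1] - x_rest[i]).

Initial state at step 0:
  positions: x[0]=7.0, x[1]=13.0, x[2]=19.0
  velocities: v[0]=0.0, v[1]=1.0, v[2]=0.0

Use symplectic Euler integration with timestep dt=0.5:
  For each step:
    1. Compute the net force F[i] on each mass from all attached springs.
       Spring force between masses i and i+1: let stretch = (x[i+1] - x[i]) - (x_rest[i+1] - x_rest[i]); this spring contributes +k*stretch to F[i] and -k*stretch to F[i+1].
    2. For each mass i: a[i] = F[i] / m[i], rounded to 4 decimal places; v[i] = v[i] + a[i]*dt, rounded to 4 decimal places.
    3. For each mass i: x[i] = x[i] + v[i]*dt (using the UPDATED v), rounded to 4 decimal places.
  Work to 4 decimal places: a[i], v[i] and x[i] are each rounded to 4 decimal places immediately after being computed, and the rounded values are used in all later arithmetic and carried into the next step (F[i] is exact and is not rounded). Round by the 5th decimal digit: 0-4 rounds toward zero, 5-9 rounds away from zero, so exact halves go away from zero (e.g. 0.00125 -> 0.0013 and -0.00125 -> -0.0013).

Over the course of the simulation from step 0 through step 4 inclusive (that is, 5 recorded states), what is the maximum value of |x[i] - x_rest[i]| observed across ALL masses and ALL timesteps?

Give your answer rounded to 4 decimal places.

Step 0: x=[7.0000 13.0000 19.0000] v=[0.0000 1.0000 0.0000]
Step 1: x=[7.0000 13.5000 19.0000] v=[0.0000 1.0000 0.0000]
Step 2: x=[7.1250 13.7500 19.1250] v=[0.2500 0.5000 0.2500]
Step 3: x=[7.4063 13.6875 19.4063] v=[0.5625 -0.1250 0.5625]
Step 4: x=[7.7579 13.4844 19.7579] v=[0.7031 -0.4062 0.7031]
Max displacement = 1.7579

Answer: 1.7579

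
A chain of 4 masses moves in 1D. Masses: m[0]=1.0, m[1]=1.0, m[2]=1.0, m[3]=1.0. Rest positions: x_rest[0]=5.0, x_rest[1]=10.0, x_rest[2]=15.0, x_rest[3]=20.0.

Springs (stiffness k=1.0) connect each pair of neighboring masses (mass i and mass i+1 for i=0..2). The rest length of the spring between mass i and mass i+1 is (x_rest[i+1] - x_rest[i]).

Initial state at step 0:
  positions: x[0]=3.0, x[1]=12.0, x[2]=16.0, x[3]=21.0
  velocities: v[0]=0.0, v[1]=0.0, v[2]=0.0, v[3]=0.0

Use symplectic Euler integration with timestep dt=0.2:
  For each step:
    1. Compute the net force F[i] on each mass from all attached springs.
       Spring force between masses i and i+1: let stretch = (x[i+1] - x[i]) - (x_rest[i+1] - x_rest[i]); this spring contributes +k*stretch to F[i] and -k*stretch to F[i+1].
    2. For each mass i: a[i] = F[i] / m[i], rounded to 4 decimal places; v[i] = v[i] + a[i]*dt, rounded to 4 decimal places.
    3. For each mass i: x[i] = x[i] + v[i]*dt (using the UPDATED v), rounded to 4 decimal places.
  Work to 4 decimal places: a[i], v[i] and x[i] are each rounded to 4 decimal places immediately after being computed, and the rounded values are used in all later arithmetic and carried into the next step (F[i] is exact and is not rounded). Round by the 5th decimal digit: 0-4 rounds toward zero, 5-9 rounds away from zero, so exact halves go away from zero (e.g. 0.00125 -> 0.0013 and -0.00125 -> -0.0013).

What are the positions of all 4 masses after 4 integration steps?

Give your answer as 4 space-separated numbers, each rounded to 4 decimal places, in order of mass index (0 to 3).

Step 0: x=[3.0000 12.0000 16.0000 21.0000] v=[0.0000 0.0000 0.0000 0.0000]
Step 1: x=[3.1600 11.8000 16.0400 21.0000] v=[0.8000 -1.0000 0.2000 0.0000]
Step 2: x=[3.4656 11.4240 16.1088 21.0016] v=[1.5280 -1.8800 0.3440 0.0080]
Step 3: x=[3.8895 10.9171 16.1859 21.0075] v=[2.1197 -2.5347 0.3856 0.0294]
Step 4: x=[4.3945 10.3398 16.2451 21.0205] v=[2.5252 -2.8865 0.2962 0.0651]

Answer: 4.3945 10.3398 16.2451 21.0205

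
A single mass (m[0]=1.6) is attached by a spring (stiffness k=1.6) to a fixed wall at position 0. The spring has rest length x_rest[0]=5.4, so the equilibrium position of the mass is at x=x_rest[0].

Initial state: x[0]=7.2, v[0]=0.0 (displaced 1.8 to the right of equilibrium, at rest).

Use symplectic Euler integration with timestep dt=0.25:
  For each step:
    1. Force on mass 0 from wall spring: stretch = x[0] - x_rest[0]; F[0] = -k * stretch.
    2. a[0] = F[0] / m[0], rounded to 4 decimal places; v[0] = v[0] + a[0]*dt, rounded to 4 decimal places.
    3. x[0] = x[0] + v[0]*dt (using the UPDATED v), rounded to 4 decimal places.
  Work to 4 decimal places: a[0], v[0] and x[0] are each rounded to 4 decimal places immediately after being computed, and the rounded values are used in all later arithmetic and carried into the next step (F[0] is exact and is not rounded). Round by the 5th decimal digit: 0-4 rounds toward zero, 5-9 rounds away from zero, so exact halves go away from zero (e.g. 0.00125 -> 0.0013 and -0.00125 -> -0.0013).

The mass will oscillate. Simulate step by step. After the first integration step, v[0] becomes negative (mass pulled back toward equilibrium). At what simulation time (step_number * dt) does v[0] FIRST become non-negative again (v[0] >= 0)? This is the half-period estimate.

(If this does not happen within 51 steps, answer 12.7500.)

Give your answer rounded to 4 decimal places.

Step 0: x=[7.2000] v=[0.0000]
Step 1: x=[7.0875] v=[-0.4500]
Step 2: x=[6.8695] v=[-0.8719]
Step 3: x=[6.5597] v=[-1.2393]
Step 4: x=[6.1774] v=[-1.5292]
Step 5: x=[5.7465] v=[-1.7236]
Step 6: x=[5.2940] v=[-1.8102]
Step 7: x=[4.8481] v=[-1.7837]
Step 8: x=[4.4367] v=[-1.6457]
Step 9: x=[4.0855] v=[-1.4049]
Step 10: x=[3.8164] v=[-1.0763]
Step 11: x=[3.6463] v=[-0.6804]
Step 12: x=[3.5858] v=[-0.2420]
Step 13: x=[3.6387] v=[0.2116]
First v>=0 after going negative at step 13, time=3.2500

Answer: 3.2500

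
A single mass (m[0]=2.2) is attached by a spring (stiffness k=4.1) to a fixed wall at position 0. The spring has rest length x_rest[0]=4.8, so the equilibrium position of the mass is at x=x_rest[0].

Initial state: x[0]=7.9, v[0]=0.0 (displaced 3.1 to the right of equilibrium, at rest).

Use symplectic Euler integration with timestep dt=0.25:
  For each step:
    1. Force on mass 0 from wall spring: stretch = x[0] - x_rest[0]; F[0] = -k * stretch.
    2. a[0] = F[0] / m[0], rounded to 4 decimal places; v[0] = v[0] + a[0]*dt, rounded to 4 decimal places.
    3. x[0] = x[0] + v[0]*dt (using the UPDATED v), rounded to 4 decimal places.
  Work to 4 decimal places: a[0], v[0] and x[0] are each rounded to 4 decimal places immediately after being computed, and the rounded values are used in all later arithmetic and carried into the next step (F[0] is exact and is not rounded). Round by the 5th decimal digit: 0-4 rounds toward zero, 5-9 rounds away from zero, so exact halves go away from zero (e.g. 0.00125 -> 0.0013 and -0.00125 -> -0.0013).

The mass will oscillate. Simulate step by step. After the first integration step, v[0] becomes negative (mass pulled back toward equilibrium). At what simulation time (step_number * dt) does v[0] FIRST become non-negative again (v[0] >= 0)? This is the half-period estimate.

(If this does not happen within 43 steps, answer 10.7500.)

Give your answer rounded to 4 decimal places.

Step 0: x=[7.9000] v=[0.0000]
Step 1: x=[7.5389] v=[-1.4443]
Step 2: x=[6.8588] v=[-2.7204]
Step 3: x=[5.9389] v=[-3.6796]
Step 4: x=[4.8864] v=[-4.2102]
Step 5: x=[3.8238] v=[-4.2505]
Step 6: x=[2.8749] v=[-3.7957]
Step 7: x=[2.1502] v=[-2.8988]
Step 8: x=[1.7342] v=[-1.6642]
Step 9: x=[1.6753] v=[-0.2358]
Step 10: x=[1.9803] v=[1.2200]
First v>=0 after going negative at step 10, time=2.5000

Answer: 2.5000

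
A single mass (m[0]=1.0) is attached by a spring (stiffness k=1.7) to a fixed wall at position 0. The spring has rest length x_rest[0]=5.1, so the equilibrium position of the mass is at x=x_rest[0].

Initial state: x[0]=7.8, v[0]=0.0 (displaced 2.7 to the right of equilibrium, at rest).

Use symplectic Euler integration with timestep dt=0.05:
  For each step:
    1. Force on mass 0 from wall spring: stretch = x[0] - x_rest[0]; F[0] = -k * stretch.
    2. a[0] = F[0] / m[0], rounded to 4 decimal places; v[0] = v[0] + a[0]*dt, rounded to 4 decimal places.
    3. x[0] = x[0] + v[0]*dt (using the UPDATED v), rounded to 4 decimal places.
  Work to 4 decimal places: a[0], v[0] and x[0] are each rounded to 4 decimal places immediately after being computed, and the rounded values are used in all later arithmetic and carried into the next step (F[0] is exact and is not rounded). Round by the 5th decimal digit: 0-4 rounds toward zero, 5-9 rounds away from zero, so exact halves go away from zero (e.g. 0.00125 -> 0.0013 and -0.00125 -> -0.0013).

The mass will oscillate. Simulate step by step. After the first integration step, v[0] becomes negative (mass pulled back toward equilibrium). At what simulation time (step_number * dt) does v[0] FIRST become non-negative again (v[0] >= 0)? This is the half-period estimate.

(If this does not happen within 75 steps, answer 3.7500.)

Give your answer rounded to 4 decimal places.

Step 0: x=[7.8000] v=[0.0000]
Step 1: x=[7.7885] v=[-0.2295]
Step 2: x=[7.7656] v=[-0.4580]
Step 3: x=[7.7314] v=[-0.6846]
Step 4: x=[7.6860] v=[-0.9083]
Step 5: x=[7.6296] v=[-1.1281]
Step 6: x=[7.5624] v=[-1.3431]
Step 7: x=[7.4848] v=[-1.5524]
Step 8: x=[7.3970] v=[-1.7551]
Step 9: x=[7.2995] v=[-1.9503]
Step 10: x=[7.1926] v=[-2.1373]
Step 11: x=[7.0768] v=[-2.3152]
Step 12: x=[6.9526] v=[-2.4832]
Step 13: x=[6.8206] v=[-2.6407]
Step 14: x=[6.6813] v=[-2.7870]
Step 15: x=[6.5352] v=[-2.9214]
Step 16: x=[6.3830] v=[-3.0434]
Step 17: x=[6.2254] v=[-3.1525]
Step 18: x=[6.0630] v=[-3.2482]
Step 19: x=[5.8965] v=[-3.3301]
Step 20: x=[5.7266] v=[-3.3978]
Step 21: x=[5.5540] v=[-3.4511]
Step 22: x=[5.3795] v=[-3.4897]
Step 23: x=[5.2038] v=[-3.5135]
Step 24: x=[5.0277] v=[-3.5223]
Step 25: x=[4.8519] v=[-3.5162]
Step 26: x=[4.6771] v=[-3.4951]
Step 27: x=[4.5041] v=[-3.4592]
Step 28: x=[4.3337] v=[-3.4086]
Step 29: x=[4.1665] v=[-3.3435]
Step 30: x=[4.0033] v=[-3.2642]
Step 31: x=[3.8448] v=[-3.1710]
Step 32: x=[3.6916] v=[-3.0643]
Step 33: x=[3.5444] v=[-2.9446]
Step 34: x=[3.4038] v=[-2.8124]
Step 35: x=[3.2704] v=[-2.6682]
Step 36: x=[3.1448] v=[-2.5127]
Step 37: x=[3.0275] v=[-2.3465]
Step 38: x=[2.9190] v=[-2.1703]
Step 39: x=[2.8198] v=[-1.9849]
Step 40: x=[2.7302] v=[-1.7911]
Step 41: x=[2.6507] v=[-1.5897]
Step 42: x=[2.5816] v=[-1.3815]
Step 43: x=[2.5232] v=[-1.1674]
Step 44: x=[2.4758] v=[-0.9484]
Step 45: x=[2.4395] v=[-0.7253]
Step 46: x=[2.4145] v=[-0.4992]
Step 47: x=[2.4010] v=[-0.2709]
Step 48: x=[2.3989] v=[-0.0415]
Step 49: x=[2.4083] v=[0.1881]
First v>=0 after going negative at step 49, time=2.4500

Answer: 2.4500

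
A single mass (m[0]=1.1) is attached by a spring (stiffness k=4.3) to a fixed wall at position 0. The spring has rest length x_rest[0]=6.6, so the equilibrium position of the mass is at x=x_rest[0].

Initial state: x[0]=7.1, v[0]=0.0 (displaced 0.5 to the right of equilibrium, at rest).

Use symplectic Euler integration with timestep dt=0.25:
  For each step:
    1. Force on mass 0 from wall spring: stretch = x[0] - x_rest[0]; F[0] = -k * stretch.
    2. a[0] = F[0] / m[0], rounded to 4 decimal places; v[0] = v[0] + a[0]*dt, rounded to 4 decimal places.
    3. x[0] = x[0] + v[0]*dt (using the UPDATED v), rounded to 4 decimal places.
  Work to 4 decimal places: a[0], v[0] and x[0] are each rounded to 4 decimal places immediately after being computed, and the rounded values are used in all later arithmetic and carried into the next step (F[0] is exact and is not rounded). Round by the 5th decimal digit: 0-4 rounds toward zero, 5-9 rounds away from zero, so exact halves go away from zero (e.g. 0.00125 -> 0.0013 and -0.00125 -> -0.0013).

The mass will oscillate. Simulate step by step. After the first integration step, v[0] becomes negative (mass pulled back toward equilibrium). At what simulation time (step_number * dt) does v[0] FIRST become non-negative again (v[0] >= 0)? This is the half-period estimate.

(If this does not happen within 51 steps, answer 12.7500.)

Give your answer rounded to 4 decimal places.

Answer: 1.7500

Derivation:
Step 0: x=[7.1000] v=[0.0000]
Step 1: x=[6.9779] v=[-0.4886]
Step 2: x=[6.7634] v=[-0.8579]
Step 3: x=[6.5090] v=[-1.0176]
Step 4: x=[6.2768] v=[-0.9287]
Step 5: x=[6.1236] v=[-0.6129]
Step 6: x=[6.0868] v=[-0.1473]
Step 7: x=[6.1754] v=[0.3542]
First v>=0 after going negative at step 7, time=1.7500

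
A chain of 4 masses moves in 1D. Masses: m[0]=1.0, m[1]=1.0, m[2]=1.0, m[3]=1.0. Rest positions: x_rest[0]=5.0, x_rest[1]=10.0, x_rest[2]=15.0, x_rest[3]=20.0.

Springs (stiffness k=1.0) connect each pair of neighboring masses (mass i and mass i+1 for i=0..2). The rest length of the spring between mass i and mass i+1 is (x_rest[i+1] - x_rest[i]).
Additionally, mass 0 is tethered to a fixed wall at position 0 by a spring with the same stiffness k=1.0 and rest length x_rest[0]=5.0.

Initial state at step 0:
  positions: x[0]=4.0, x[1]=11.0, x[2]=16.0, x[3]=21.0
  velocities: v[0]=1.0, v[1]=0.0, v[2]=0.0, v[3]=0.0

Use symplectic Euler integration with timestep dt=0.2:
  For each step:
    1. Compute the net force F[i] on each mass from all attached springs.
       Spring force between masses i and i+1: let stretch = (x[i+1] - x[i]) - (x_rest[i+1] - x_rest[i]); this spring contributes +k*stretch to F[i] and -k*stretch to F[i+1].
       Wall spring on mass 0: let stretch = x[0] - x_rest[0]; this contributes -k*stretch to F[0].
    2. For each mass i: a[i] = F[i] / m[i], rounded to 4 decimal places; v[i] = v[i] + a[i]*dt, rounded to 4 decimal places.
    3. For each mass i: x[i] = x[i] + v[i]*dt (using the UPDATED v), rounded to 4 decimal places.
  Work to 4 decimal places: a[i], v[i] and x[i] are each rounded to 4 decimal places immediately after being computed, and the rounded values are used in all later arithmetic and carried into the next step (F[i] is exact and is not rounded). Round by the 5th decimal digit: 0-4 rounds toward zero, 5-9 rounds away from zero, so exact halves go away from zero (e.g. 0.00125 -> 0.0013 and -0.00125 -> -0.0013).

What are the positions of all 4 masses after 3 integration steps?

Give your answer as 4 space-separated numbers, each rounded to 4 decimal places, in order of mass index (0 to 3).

Answer: 5.1951 10.6052 15.9850 20.9999

Derivation:
Step 0: x=[4.0000 11.0000 16.0000 21.0000] v=[1.0000 0.0000 0.0000 0.0000]
Step 1: x=[4.3200 10.9200 16.0000 21.0000] v=[1.6000 -0.4000 0.0000 0.0000]
Step 2: x=[4.7312 10.7792 15.9968 21.0000] v=[2.0560 -0.7040 -0.0160 0.0000]
Step 3: x=[5.1951 10.6052 15.9850 20.9999] v=[2.3194 -0.8701 -0.0589 -0.0006]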